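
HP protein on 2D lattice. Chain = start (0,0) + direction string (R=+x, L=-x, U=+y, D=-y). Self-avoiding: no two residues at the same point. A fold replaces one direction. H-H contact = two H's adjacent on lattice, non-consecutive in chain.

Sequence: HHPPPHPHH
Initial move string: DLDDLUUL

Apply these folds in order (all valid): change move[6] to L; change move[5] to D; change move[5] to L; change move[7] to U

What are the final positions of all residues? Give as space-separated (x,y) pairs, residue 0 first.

Answer: (0,0) (0,-1) (-1,-1) (-1,-2) (-1,-3) (-2,-3) (-3,-3) (-4,-3) (-4,-2)

Derivation:
Initial moves: DLDDLUUL
Fold: move[6]->L => DLDDLULL (positions: [(0, 0), (0, -1), (-1, -1), (-1, -2), (-1, -3), (-2, -3), (-2, -2), (-3, -2), (-4, -2)])
Fold: move[5]->D => DLDDLDLL (positions: [(0, 0), (0, -1), (-1, -1), (-1, -2), (-1, -3), (-2, -3), (-2, -4), (-3, -4), (-4, -4)])
Fold: move[5]->L => DLDDLLLL (positions: [(0, 0), (0, -1), (-1, -1), (-1, -2), (-1, -3), (-2, -3), (-3, -3), (-4, -3), (-5, -3)])
Fold: move[7]->U => DLDDLLLU (positions: [(0, 0), (0, -1), (-1, -1), (-1, -2), (-1, -3), (-2, -3), (-3, -3), (-4, -3), (-4, -2)])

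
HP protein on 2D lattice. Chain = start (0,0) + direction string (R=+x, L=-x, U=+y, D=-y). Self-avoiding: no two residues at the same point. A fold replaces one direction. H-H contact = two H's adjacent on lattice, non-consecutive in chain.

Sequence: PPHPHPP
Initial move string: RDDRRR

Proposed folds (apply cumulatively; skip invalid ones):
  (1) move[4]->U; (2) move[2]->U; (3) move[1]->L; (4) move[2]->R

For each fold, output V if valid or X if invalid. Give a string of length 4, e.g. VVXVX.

Answer: VXXV

Derivation:
Initial: RDDRRR -> [(0, 0), (1, 0), (1, -1), (1, -2), (2, -2), (3, -2), (4, -2)]
Fold 1: move[4]->U => RDDRUR VALID
Fold 2: move[2]->U => RDURUR INVALID (collision), skipped
Fold 3: move[1]->L => RLDRUR INVALID (collision), skipped
Fold 4: move[2]->R => RDRRUR VALID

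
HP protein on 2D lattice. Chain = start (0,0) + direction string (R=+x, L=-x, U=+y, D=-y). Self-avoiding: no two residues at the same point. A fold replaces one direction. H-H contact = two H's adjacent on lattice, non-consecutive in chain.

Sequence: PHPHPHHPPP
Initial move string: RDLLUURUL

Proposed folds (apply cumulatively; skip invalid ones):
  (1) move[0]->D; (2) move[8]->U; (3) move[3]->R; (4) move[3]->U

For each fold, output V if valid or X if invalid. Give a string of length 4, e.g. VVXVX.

Answer: VVXV

Derivation:
Initial: RDLLUURUL -> [(0, 0), (1, 0), (1, -1), (0, -1), (-1, -1), (-1, 0), (-1, 1), (0, 1), (0, 2), (-1, 2)]
Fold 1: move[0]->D => DDLLUURUL VALID
Fold 2: move[8]->U => DDLLUURUU VALID
Fold 3: move[3]->R => DDLRUURUU INVALID (collision), skipped
Fold 4: move[3]->U => DDLUUURUU VALID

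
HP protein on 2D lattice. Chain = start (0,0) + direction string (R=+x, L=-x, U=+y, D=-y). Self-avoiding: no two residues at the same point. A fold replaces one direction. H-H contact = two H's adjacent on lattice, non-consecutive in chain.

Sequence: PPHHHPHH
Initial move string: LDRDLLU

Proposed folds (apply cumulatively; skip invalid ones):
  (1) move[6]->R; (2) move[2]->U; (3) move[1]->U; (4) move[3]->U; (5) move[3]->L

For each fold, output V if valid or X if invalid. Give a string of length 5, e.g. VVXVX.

Initial: LDRDLLU -> [(0, 0), (-1, 0), (-1, -1), (0, -1), (0, -2), (-1, -2), (-2, -2), (-2, -1)]
Fold 1: move[6]->R => LDRDLLR INVALID (collision), skipped
Fold 2: move[2]->U => LDUDLLU INVALID (collision), skipped
Fold 3: move[1]->U => LURDLLU INVALID (collision), skipped
Fold 4: move[3]->U => LDRULLU INVALID (collision), skipped
Fold 5: move[3]->L => LDRLLLU INVALID (collision), skipped

Answer: XXXXX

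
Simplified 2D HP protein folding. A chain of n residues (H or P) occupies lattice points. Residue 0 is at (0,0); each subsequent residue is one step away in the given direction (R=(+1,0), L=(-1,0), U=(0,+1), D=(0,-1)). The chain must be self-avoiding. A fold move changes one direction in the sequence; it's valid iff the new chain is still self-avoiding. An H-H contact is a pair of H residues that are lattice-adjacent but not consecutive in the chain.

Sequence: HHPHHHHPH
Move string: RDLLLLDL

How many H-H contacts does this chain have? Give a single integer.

Answer: 1

Derivation:
Positions: [(0, 0), (1, 0), (1, -1), (0, -1), (-1, -1), (-2, -1), (-3, -1), (-3, -2), (-4, -2)]
H-H contact: residue 0 @(0,0) - residue 3 @(0, -1)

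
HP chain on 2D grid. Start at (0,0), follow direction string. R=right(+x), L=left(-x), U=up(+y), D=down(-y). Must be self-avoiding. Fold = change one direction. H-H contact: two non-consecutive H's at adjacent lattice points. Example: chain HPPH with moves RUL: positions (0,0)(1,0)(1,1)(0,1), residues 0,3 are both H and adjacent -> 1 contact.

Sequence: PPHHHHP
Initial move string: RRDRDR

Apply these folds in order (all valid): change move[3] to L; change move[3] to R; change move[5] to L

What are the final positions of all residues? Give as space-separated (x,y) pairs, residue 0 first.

Answer: (0,0) (1,0) (2,0) (2,-1) (3,-1) (3,-2) (2,-2)

Derivation:
Initial moves: RRDRDR
Fold: move[3]->L => RRDLDR (positions: [(0, 0), (1, 0), (2, 0), (2, -1), (1, -1), (1, -2), (2, -2)])
Fold: move[3]->R => RRDRDR (positions: [(0, 0), (1, 0), (2, 0), (2, -1), (3, -1), (3, -2), (4, -2)])
Fold: move[5]->L => RRDRDL (positions: [(0, 0), (1, 0), (2, 0), (2, -1), (3, -1), (3, -2), (2, -2)])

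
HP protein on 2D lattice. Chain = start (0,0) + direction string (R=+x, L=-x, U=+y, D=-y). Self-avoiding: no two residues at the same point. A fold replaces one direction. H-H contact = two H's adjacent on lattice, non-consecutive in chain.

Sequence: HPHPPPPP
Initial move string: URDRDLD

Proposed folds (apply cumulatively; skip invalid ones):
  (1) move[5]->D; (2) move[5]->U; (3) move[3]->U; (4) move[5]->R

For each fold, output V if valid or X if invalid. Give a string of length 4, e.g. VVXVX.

Answer: VXXV

Derivation:
Initial: URDRDLD -> [(0, 0), (0, 1), (1, 1), (1, 0), (2, 0), (2, -1), (1, -1), (1, -2)]
Fold 1: move[5]->D => URDRDDD VALID
Fold 2: move[5]->U => URDRDUD INVALID (collision), skipped
Fold 3: move[3]->U => URDUDDD INVALID (collision), skipped
Fold 4: move[5]->R => URDRDRD VALID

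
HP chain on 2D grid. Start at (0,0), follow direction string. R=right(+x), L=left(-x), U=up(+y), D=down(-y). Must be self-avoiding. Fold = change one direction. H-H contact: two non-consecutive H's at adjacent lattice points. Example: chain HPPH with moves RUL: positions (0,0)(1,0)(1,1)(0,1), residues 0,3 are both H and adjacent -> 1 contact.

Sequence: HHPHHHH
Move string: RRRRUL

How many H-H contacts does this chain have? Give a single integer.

Answer: 1

Derivation:
Positions: [(0, 0), (1, 0), (2, 0), (3, 0), (4, 0), (4, 1), (3, 1)]
H-H contact: residue 3 @(3,0) - residue 6 @(3, 1)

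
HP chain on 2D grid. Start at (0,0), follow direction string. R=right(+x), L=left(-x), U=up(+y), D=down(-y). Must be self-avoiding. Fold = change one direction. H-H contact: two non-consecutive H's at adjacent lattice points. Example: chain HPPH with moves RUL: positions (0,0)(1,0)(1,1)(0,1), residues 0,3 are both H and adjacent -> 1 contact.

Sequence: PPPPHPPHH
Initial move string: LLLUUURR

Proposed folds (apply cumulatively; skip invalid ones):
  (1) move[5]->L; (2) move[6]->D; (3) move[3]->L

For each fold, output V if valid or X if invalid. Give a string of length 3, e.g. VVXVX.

Answer: XXV

Derivation:
Initial: LLLUUURR -> [(0, 0), (-1, 0), (-2, 0), (-3, 0), (-3, 1), (-3, 2), (-3, 3), (-2, 3), (-1, 3)]
Fold 1: move[5]->L => LLLUULRR INVALID (collision), skipped
Fold 2: move[6]->D => LLLUUUDR INVALID (collision), skipped
Fold 3: move[3]->L => LLLLUURR VALID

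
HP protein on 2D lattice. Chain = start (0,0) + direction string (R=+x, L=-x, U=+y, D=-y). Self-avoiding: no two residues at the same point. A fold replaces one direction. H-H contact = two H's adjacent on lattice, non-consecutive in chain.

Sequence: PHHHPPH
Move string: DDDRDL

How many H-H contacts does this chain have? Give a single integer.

Positions: [(0, 0), (0, -1), (0, -2), (0, -3), (1, -3), (1, -4), (0, -4)]
H-H contact: residue 3 @(0,-3) - residue 6 @(0, -4)

Answer: 1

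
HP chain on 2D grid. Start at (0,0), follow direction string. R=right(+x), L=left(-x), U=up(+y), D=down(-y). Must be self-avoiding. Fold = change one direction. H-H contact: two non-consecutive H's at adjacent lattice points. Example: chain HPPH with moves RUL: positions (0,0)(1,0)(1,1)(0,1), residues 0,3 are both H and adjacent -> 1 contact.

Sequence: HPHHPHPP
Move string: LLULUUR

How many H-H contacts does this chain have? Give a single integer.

Answer: 0

Derivation:
Positions: [(0, 0), (-1, 0), (-2, 0), (-2, 1), (-3, 1), (-3, 2), (-3, 3), (-2, 3)]
No H-H contacts found.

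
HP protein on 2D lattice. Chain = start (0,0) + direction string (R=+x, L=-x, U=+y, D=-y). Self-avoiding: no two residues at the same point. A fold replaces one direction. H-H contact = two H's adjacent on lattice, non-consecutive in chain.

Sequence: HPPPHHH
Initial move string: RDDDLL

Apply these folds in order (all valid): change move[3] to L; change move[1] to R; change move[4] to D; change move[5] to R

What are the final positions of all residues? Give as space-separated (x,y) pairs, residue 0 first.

Initial moves: RDDDLL
Fold: move[3]->L => RDDLLL (positions: [(0, 0), (1, 0), (1, -1), (1, -2), (0, -2), (-1, -2), (-2, -2)])
Fold: move[1]->R => RRDLLL (positions: [(0, 0), (1, 0), (2, 0), (2, -1), (1, -1), (0, -1), (-1, -1)])
Fold: move[4]->D => RRDLDL (positions: [(0, 0), (1, 0), (2, 0), (2, -1), (1, -1), (1, -2), (0, -2)])
Fold: move[5]->R => RRDLDR (positions: [(0, 0), (1, 0), (2, 0), (2, -1), (1, -1), (1, -2), (2, -2)])

Answer: (0,0) (1,0) (2,0) (2,-1) (1,-1) (1,-2) (2,-2)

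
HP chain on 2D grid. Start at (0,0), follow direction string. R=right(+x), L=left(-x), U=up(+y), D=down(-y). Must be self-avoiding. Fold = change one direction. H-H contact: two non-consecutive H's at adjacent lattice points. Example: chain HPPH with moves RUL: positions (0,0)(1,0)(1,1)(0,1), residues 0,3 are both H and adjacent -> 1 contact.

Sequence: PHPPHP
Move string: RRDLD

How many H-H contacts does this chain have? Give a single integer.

Answer: 1

Derivation:
Positions: [(0, 0), (1, 0), (2, 0), (2, -1), (1, -1), (1, -2)]
H-H contact: residue 1 @(1,0) - residue 4 @(1, -1)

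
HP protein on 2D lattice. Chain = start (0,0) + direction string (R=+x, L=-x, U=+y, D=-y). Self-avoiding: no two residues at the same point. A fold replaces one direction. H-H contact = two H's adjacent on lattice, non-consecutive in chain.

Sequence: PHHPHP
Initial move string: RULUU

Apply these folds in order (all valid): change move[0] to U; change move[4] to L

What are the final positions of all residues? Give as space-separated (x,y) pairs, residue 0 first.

Initial moves: RULUU
Fold: move[0]->U => UULUU (positions: [(0, 0), (0, 1), (0, 2), (-1, 2), (-1, 3), (-1, 4)])
Fold: move[4]->L => UULUL (positions: [(0, 0), (0, 1), (0, 2), (-1, 2), (-1, 3), (-2, 3)])

Answer: (0,0) (0,1) (0,2) (-1,2) (-1,3) (-2,3)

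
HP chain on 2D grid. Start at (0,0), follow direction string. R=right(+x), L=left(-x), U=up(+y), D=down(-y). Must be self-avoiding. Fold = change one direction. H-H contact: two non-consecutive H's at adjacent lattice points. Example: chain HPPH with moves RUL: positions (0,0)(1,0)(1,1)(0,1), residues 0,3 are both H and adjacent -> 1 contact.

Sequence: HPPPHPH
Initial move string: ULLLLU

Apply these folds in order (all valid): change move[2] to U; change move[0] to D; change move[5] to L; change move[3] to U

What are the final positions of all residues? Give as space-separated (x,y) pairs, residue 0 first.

Initial moves: ULLLLU
Fold: move[2]->U => ULULLU (positions: [(0, 0), (0, 1), (-1, 1), (-1, 2), (-2, 2), (-3, 2), (-3, 3)])
Fold: move[0]->D => DLULLU (positions: [(0, 0), (0, -1), (-1, -1), (-1, 0), (-2, 0), (-3, 0), (-3, 1)])
Fold: move[5]->L => DLULLL (positions: [(0, 0), (0, -1), (-1, -1), (-1, 0), (-2, 0), (-3, 0), (-4, 0)])
Fold: move[3]->U => DLUULL (positions: [(0, 0), (0, -1), (-1, -1), (-1, 0), (-1, 1), (-2, 1), (-3, 1)])

Answer: (0,0) (0,-1) (-1,-1) (-1,0) (-1,1) (-2,1) (-3,1)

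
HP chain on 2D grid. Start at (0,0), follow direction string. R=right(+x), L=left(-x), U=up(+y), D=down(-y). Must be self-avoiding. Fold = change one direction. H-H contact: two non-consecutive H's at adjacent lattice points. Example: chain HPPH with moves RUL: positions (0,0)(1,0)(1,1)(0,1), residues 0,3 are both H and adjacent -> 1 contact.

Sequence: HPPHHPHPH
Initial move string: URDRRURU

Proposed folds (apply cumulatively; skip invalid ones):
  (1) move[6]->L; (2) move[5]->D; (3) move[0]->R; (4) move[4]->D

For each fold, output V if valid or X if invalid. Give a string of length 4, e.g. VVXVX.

Answer: VXVX

Derivation:
Initial: URDRRURU -> [(0, 0), (0, 1), (1, 1), (1, 0), (2, 0), (3, 0), (3, 1), (4, 1), (4, 2)]
Fold 1: move[6]->L => URDRRULU VALID
Fold 2: move[5]->D => URDRRDLU INVALID (collision), skipped
Fold 3: move[0]->R => RRDRRULU VALID
Fold 4: move[4]->D => RRDRDULU INVALID (collision), skipped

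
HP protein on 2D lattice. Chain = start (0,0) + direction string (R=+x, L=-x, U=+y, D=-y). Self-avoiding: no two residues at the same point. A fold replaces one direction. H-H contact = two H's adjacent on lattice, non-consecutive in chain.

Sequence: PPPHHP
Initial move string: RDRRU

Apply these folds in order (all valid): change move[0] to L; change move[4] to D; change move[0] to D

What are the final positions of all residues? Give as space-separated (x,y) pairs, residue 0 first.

Answer: (0,0) (0,-1) (0,-2) (1,-2) (2,-2) (2,-3)

Derivation:
Initial moves: RDRRU
Fold: move[0]->L => LDRRU (positions: [(0, 0), (-1, 0), (-1, -1), (0, -1), (1, -1), (1, 0)])
Fold: move[4]->D => LDRRD (positions: [(0, 0), (-1, 0), (-1, -1), (0, -1), (1, -1), (1, -2)])
Fold: move[0]->D => DDRRD (positions: [(0, 0), (0, -1), (0, -2), (1, -2), (2, -2), (2, -3)])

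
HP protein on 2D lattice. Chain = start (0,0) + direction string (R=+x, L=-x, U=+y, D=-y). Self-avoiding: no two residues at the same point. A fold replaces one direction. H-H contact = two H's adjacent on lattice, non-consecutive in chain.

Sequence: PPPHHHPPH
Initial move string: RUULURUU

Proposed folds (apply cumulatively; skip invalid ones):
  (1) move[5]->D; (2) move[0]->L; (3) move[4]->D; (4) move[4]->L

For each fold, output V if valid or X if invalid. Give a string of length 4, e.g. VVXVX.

Initial: RUULURUU -> [(0, 0), (1, 0), (1, 1), (1, 2), (0, 2), (0, 3), (1, 3), (1, 4), (1, 5)]
Fold 1: move[5]->D => RUULUDUU INVALID (collision), skipped
Fold 2: move[0]->L => LUULURUU VALID
Fold 3: move[4]->D => LUULDRUU INVALID (collision), skipped
Fold 4: move[4]->L => LUULLRUU INVALID (collision), skipped

Answer: XVXX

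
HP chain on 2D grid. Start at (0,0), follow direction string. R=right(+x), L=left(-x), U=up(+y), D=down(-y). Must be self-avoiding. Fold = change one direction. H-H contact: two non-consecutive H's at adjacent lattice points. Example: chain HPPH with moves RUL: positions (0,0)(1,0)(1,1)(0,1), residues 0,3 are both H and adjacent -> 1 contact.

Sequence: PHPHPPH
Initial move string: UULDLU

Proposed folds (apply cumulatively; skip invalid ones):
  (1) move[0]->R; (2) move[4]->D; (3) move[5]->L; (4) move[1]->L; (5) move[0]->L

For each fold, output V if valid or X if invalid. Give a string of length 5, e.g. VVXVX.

Initial: UULDLU -> [(0, 0), (0, 1), (0, 2), (-1, 2), (-1, 1), (-2, 1), (-2, 2)]
Fold 1: move[0]->R => RULDLU INVALID (collision), skipped
Fold 2: move[4]->D => UULDDU INVALID (collision), skipped
Fold 3: move[5]->L => UULDLL VALID
Fold 4: move[1]->L => ULLDLL VALID
Fold 5: move[0]->L => LLLDLL VALID

Answer: XXVVV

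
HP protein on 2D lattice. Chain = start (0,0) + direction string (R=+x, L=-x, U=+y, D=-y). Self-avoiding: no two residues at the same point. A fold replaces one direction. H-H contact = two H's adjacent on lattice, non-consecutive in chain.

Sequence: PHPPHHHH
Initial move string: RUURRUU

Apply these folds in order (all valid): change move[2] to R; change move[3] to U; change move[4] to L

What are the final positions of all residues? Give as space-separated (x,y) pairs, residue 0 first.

Answer: (0,0) (1,0) (1,1) (2,1) (2,2) (1,2) (1,3) (1,4)

Derivation:
Initial moves: RUURRUU
Fold: move[2]->R => RURRRUU (positions: [(0, 0), (1, 0), (1, 1), (2, 1), (3, 1), (4, 1), (4, 2), (4, 3)])
Fold: move[3]->U => RURURUU (positions: [(0, 0), (1, 0), (1, 1), (2, 1), (2, 2), (3, 2), (3, 3), (3, 4)])
Fold: move[4]->L => RURULUU (positions: [(0, 0), (1, 0), (1, 1), (2, 1), (2, 2), (1, 2), (1, 3), (1, 4)])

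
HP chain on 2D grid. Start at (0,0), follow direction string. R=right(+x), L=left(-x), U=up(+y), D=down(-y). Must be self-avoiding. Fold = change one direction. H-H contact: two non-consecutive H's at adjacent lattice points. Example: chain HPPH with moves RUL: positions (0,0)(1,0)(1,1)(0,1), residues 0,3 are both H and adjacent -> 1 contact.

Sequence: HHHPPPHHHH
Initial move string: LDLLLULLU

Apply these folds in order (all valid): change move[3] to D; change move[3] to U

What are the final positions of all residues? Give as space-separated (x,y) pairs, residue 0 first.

Initial moves: LDLLLULLU
Fold: move[3]->D => LDLDLULLU (positions: [(0, 0), (-1, 0), (-1, -1), (-2, -1), (-2, -2), (-3, -2), (-3, -1), (-4, -1), (-5, -1), (-5, 0)])
Fold: move[3]->U => LDLULULLU (positions: [(0, 0), (-1, 0), (-1, -1), (-2, -1), (-2, 0), (-3, 0), (-3, 1), (-4, 1), (-5, 1), (-5, 2)])

Answer: (0,0) (-1,0) (-1,-1) (-2,-1) (-2,0) (-3,0) (-3,1) (-4,1) (-5,1) (-5,2)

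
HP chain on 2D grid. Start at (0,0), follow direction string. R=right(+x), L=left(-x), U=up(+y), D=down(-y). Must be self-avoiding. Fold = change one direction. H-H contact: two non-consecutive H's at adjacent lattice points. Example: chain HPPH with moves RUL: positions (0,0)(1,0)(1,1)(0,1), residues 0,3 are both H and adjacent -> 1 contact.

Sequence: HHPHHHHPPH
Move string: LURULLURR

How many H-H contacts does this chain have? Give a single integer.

Positions: [(0, 0), (-1, 0), (-1, 1), (0, 1), (0, 2), (-1, 2), (-2, 2), (-2, 3), (-1, 3), (0, 3)]
H-H contact: residue 0 @(0,0) - residue 3 @(0, 1)
H-H contact: residue 4 @(0,2) - residue 9 @(0, 3)

Answer: 2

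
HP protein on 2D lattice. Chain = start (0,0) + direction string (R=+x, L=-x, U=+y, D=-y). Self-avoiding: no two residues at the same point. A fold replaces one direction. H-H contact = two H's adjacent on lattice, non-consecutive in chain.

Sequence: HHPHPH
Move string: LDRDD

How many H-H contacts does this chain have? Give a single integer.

Answer: 1

Derivation:
Positions: [(0, 0), (-1, 0), (-1, -1), (0, -1), (0, -2), (0, -3)]
H-H contact: residue 0 @(0,0) - residue 3 @(0, -1)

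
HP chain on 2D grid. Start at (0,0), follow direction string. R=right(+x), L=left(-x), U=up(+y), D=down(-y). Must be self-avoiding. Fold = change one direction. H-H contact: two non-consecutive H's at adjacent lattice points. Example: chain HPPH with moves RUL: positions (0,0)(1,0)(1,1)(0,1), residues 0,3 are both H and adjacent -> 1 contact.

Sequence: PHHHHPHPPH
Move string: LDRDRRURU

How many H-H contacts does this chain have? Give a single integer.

Answer: 0

Derivation:
Positions: [(0, 0), (-1, 0), (-1, -1), (0, -1), (0, -2), (1, -2), (2, -2), (2, -1), (3, -1), (3, 0)]
No H-H contacts found.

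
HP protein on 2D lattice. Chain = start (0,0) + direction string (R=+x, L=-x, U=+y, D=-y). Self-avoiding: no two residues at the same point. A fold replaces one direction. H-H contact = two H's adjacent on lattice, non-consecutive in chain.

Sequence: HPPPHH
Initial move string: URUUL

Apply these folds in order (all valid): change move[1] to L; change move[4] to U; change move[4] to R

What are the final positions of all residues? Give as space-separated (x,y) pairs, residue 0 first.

Initial moves: URUUL
Fold: move[1]->L => ULUUL (positions: [(0, 0), (0, 1), (-1, 1), (-1, 2), (-1, 3), (-2, 3)])
Fold: move[4]->U => ULUUU (positions: [(0, 0), (0, 1), (-1, 1), (-1, 2), (-1, 3), (-1, 4)])
Fold: move[4]->R => ULUUR (positions: [(0, 0), (0, 1), (-1, 1), (-1, 2), (-1, 3), (0, 3)])

Answer: (0,0) (0,1) (-1,1) (-1,2) (-1,3) (0,3)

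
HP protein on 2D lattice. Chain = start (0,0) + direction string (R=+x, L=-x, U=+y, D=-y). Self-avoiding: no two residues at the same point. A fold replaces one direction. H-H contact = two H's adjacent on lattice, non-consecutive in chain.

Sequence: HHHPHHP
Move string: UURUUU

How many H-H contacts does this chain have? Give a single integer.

Positions: [(0, 0), (0, 1), (0, 2), (1, 2), (1, 3), (1, 4), (1, 5)]
No H-H contacts found.

Answer: 0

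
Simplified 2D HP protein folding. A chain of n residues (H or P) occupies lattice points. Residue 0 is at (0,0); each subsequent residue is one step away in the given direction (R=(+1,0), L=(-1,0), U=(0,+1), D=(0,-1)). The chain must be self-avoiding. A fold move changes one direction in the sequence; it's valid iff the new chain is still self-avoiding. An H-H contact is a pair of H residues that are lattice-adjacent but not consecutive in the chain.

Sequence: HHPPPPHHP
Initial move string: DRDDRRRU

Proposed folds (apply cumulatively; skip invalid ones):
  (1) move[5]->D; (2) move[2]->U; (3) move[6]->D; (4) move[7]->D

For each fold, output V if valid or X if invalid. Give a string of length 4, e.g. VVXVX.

Answer: VXXV

Derivation:
Initial: DRDDRRRU -> [(0, 0), (0, -1), (1, -1), (1, -2), (1, -3), (2, -3), (3, -3), (4, -3), (4, -2)]
Fold 1: move[5]->D => DRDDRDRU VALID
Fold 2: move[2]->U => DRUDRDRU INVALID (collision), skipped
Fold 3: move[6]->D => DRDDRDDU INVALID (collision), skipped
Fold 4: move[7]->D => DRDDRDRD VALID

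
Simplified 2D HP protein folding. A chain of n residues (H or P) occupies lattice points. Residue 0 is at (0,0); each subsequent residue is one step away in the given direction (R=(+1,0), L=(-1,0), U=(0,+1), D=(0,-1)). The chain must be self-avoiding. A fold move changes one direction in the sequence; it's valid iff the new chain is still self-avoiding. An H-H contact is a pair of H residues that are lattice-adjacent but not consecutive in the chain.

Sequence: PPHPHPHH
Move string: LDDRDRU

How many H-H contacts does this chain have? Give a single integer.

Positions: [(0, 0), (-1, 0), (-1, -1), (-1, -2), (0, -2), (0, -3), (1, -3), (1, -2)]
H-H contact: residue 4 @(0,-2) - residue 7 @(1, -2)

Answer: 1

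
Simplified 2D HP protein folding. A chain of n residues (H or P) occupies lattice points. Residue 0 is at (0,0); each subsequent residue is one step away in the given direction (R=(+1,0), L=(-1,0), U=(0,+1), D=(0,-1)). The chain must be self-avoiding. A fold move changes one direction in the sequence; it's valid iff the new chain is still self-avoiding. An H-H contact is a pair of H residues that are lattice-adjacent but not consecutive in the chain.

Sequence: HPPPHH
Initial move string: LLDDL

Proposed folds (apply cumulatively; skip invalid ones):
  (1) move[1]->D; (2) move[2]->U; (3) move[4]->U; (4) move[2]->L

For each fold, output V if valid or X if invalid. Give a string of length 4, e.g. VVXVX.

Initial: LLDDL -> [(0, 0), (-1, 0), (-2, 0), (-2, -1), (-2, -2), (-3, -2)]
Fold 1: move[1]->D => LDDDL VALID
Fold 2: move[2]->U => LDUDL INVALID (collision), skipped
Fold 3: move[4]->U => LDDDU INVALID (collision), skipped
Fold 4: move[2]->L => LDLDL VALID

Answer: VXXV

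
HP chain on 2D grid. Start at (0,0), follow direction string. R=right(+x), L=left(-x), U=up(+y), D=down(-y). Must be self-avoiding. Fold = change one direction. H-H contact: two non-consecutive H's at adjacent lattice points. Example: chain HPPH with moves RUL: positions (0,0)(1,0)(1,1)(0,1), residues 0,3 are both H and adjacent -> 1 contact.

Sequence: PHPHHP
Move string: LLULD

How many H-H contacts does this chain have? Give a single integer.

Answer: 0

Derivation:
Positions: [(0, 0), (-1, 0), (-2, 0), (-2, 1), (-3, 1), (-3, 0)]
No H-H contacts found.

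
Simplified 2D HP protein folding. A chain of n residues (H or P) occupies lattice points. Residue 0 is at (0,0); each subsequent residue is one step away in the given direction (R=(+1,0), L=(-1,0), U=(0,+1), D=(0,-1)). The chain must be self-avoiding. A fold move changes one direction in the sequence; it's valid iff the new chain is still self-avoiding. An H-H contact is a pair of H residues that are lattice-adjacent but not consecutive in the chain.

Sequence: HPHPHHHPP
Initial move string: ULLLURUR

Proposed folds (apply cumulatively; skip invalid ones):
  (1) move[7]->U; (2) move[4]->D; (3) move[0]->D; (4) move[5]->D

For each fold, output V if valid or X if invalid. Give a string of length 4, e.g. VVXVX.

Answer: VXVX

Derivation:
Initial: ULLLURUR -> [(0, 0), (0, 1), (-1, 1), (-2, 1), (-3, 1), (-3, 2), (-2, 2), (-2, 3), (-1, 3)]
Fold 1: move[7]->U => ULLLURUU VALID
Fold 2: move[4]->D => ULLLDRUU INVALID (collision), skipped
Fold 3: move[0]->D => DLLLURUU VALID
Fold 4: move[5]->D => DLLLUDUU INVALID (collision), skipped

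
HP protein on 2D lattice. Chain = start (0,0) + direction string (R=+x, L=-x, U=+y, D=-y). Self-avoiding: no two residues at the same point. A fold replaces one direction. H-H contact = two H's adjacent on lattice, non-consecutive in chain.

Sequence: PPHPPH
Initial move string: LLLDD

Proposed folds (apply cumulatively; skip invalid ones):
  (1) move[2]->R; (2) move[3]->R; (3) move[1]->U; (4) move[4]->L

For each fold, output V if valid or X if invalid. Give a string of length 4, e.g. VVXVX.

Initial: LLLDD -> [(0, 0), (-1, 0), (-2, 0), (-3, 0), (-3, -1), (-3, -2)]
Fold 1: move[2]->R => LLRDD INVALID (collision), skipped
Fold 2: move[3]->R => LLLRD INVALID (collision), skipped
Fold 3: move[1]->U => LULDD VALID
Fold 4: move[4]->L => LULDL VALID

Answer: XXVV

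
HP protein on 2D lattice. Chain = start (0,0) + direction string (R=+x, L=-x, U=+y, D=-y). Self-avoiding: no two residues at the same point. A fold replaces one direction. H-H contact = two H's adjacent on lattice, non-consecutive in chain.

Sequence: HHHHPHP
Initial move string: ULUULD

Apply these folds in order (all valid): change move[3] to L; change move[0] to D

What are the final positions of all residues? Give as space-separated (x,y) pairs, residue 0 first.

Answer: (0,0) (0,-1) (-1,-1) (-1,0) (-2,0) (-3,0) (-3,-1)

Derivation:
Initial moves: ULUULD
Fold: move[3]->L => ULULLD (positions: [(0, 0), (0, 1), (-1, 1), (-1, 2), (-2, 2), (-3, 2), (-3, 1)])
Fold: move[0]->D => DLULLD (positions: [(0, 0), (0, -1), (-1, -1), (-1, 0), (-2, 0), (-3, 0), (-3, -1)])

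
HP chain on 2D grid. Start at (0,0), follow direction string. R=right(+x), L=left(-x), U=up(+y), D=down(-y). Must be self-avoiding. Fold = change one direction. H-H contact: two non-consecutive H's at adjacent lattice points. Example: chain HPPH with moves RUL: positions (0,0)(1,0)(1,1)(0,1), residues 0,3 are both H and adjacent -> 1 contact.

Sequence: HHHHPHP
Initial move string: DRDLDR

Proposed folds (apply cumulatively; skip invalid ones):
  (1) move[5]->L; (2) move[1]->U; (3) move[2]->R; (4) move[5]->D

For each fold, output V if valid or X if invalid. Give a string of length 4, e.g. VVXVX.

Answer: VXXV

Derivation:
Initial: DRDLDR -> [(0, 0), (0, -1), (1, -1), (1, -2), (0, -2), (0, -3), (1, -3)]
Fold 1: move[5]->L => DRDLDL VALID
Fold 2: move[1]->U => DUDLDL INVALID (collision), skipped
Fold 3: move[2]->R => DRRLDL INVALID (collision), skipped
Fold 4: move[5]->D => DRDLDD VALID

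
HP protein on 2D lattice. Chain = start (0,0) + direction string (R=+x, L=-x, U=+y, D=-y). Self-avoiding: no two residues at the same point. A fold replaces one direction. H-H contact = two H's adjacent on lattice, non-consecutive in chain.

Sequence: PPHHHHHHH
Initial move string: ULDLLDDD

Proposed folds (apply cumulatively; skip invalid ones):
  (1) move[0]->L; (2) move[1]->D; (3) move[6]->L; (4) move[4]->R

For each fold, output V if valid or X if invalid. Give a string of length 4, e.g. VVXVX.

Initial: ULDLLDDD -> [(0, 0), (0, 1), (-1, 1), (-1, 0), (-2, 0), (-3, 0), (-3, -1), (-3, -2), (-3, -3)]
Fold 1: move[0]->L => LLDLLDDD VALID
Fold 2: move[1]->D => LDDLLDDD VALID
Fold 3: move[6]->L => LDDLLDLD VALID
Fold 4: move[4]->R => LDDLRDLD INVALID (collision), skipped

Answer: VVVX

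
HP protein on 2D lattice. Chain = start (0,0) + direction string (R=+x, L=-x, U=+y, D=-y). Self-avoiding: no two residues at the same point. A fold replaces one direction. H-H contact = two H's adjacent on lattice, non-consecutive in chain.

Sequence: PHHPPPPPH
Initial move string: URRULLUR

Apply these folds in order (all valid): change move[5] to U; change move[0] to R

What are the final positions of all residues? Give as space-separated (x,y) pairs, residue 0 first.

Answer: (0,0) (1,0) (2,0) (3,0) (3,1) (2,1) (2,2) (2,3) (3,3)

Derivation:
Initial moves: URRULLUR
Fold: move[5]->U => URRULUUR (positions: [(0, 0), (0, 1), (1, 1), (2, 1), (2, 2), (1, 2), (1, 3), (1, 4), (2, 4)])
Fold: move[0]->R => RRRULUUR (positions: [(0, 0), (1, 0), (2, 0), (3, 0), (3, 1), (2, 1), (2, 2), (2, 3), (3, 3)])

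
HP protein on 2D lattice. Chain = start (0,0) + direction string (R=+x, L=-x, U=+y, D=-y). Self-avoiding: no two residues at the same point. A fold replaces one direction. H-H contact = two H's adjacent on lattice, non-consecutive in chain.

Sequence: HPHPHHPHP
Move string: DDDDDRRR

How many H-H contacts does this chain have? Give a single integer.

Answer: 0

Derivation:
Positions: [(0, 0), (0, -1), (0, -2), (0, -3), (0, -4), (0, -5), (1, -5), (2, -5), (3, -5)]
No H-H contacts found.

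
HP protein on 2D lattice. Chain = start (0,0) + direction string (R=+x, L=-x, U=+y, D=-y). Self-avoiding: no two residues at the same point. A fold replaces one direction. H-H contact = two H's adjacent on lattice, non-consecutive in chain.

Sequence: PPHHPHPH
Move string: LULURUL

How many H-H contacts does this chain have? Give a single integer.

Positions: [(0, 0), (-1, 0), (-1, 1), (-2, 1), (-2, 2), (-1, 2), (-1, 3), (-2, 3)]
H-H contact: residue 2 @(-1,1) - residue 5 @(-1, 2)

Answer: 1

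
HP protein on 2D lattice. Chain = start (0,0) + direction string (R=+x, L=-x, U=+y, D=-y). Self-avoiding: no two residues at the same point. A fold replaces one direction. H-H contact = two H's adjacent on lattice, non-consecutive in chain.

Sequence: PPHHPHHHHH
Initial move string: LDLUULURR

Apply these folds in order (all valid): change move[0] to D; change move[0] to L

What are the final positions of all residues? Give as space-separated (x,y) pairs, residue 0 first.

Initial moves: LDLUULURR
Fold: move[0]->D => DDLUULURR (positions: [(0, 0), (0, -1), (0, -2), (-1, -2), (-1, -1), (-1, 0), (-2, 0), (-2, 1), (-1, 1), (0, 1)])
Fold: move[0]->L => LDLUULURR (positions: [(0, 0), (-1, 0), (-1, -1), (-2, -1), (-2, 0), (-2, 1), (-3, 1), (-3, 2), (-2, 2), (-1, 2)])

Answer: (0,0) (-1,0) (-1,-1) (-2,-1) (-2,0) (-2,1) (-3,1) (-3,2) (-2,2) (-1,2)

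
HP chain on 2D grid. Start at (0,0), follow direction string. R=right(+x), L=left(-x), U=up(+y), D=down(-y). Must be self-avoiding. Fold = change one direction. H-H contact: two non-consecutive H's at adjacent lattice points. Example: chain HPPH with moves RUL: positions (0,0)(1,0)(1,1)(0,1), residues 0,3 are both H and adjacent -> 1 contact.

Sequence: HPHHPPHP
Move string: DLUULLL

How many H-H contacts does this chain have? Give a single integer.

Positions: [(0, 0), (0, -1), (-1, -1), (-1, 0), (-1, 1), (-2, 1), (-3, 1), (-4, 1)]
H-H contact: residue 0 @(0,0) - residue 3 @(-1, 0)

Answer: 1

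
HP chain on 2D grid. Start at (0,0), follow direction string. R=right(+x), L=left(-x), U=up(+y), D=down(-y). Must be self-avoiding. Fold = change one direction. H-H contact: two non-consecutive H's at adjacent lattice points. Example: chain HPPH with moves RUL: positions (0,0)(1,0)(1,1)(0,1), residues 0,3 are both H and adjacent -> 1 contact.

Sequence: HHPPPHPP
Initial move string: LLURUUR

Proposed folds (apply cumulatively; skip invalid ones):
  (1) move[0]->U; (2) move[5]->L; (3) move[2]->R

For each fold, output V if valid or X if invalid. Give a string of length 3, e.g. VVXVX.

Answer: VXX

Derivation:
Initial: LLURUUR -> [(0, 0), (-1, 0), (-2, 0), (-2, 1), (-1, 1), (-1, 2), (-1, 3), (0, 3)]
Fold 1: move[0]->U => ULURUUR VALID
Fold 2: move[5]->L => ULURULR INVALID (collision), skipped
Fold 3: move[2]->R => ULRRUUR INVALID (collision), skipped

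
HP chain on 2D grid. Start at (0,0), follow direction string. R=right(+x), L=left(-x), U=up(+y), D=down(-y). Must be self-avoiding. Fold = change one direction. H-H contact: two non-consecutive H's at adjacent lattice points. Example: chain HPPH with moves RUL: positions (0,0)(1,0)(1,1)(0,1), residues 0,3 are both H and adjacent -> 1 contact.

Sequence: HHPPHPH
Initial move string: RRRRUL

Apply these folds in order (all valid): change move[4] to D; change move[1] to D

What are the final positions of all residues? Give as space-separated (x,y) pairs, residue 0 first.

Answer: (0,0) (1,0) (1,-1) (2,-1) (3,-1) (3,-2) (2,-2)

Derivation:
Initial moves: RRRRUL
Fold: move[4]->D => RRRRDL (positions: [(0, 0), (1, 0), (2, 0), (3, 0), (4, 0), (4, -1), (3, -1)])
Fold: move[1]->D => RDRRDL (positions: [(0, 0), (1, 0), (1, -1), (2, -1), (3, -1), (3, -2), (2, -2)])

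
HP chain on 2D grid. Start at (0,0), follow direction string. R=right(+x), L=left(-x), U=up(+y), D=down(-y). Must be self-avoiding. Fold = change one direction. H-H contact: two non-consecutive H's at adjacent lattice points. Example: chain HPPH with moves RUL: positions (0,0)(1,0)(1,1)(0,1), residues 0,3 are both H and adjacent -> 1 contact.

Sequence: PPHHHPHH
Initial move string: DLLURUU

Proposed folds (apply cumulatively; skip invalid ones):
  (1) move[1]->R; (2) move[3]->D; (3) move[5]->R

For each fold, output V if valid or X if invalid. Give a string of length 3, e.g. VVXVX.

Initial: DLLURUU -> [(0, 0), (0, -1), (-1, -1), (-2, -1), (-2, 0), (-1, 0), (-1, 1), (-1, 2)]
Fold 1: move[1]->R => DRLURUU INVALID (collision), skipped
Fold 2: move[3]->D => DLLDRUU INVALID (collision), skipped
Fold 3: move[5]->R => DLLURRU INVALID (collision), skipped

Answer: XXX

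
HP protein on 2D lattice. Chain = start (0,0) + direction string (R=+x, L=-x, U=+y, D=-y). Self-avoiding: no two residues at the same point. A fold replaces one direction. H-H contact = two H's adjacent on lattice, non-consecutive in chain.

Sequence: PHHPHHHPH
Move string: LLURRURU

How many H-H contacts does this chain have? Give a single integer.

Answer: 1

Derivation:
Positions: [(0, 0), (-1, 0), (-2, 0), (-2, 1), (-1, 1), (0, 1), (0, 2), (1, 2), (1, 3)]
H-H contact: residue 1 @(-1,0) - residue 4 @(-1, 1)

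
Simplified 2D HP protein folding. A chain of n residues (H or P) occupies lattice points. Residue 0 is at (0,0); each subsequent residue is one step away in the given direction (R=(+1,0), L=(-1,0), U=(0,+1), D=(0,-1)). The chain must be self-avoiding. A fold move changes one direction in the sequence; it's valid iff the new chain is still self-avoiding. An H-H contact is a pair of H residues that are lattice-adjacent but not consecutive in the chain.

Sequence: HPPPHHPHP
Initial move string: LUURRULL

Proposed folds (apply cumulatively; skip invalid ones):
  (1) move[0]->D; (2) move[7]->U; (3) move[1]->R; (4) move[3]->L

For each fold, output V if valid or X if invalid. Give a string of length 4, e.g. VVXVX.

Initial: LUURRULL -> [(0, 0), (-1, 0), (-1, 1), (-1, 2), (0, 2), (1, 2), (1, 3), (0, 3), (-1, 3)]
Fold 1: move[0]->D => DUURRULL INVALID (collision), skipped
Fold 2: move[7]->U => LUURRULU VALID
Fold 3: move[1]->R => LRURRULU INVALID (collision), skipped
Fold 4: move[3]->L => LUULRULU INVALID (collision), skipped

Answer: XVXX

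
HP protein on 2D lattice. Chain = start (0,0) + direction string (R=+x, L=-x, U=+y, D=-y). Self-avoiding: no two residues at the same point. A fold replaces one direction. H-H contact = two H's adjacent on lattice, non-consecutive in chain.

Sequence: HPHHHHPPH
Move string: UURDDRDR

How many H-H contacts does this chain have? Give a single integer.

Positions: [(0, 0), (0, 1), (0, 2), (1, 2), (1, 1), (1, 0), (2, 0), (2, -1), (3, -1)]
H-H contact: residue 0 @(0,0) - residue 5 @(1, 0)

Answer: 1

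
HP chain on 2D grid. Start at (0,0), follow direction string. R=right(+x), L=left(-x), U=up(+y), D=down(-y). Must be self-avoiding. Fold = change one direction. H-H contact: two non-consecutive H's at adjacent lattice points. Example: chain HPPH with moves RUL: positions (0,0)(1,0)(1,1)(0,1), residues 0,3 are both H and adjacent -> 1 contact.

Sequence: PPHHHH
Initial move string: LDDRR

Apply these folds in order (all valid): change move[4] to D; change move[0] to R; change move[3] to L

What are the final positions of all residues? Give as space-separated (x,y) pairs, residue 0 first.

Answer: (0,0) (1,0) (1,-1) (1,-2) (0,-2) (0,-3)

Derivation:
Initial moves: LDDRR
Fold: move[4]->D => LDDRD (positions: [(0, 0), (-1, 0), (-1, -1), (-1, -2), (0, -2), (0, -3)])
Fold: move[0]->R => RDDRD (positions: [(0, 0), (1, 0), (1, -1), (1, -2), (2, -2), (2, -3)])
Fold: move[3]->L => RDDLD (positions: [(0, 0), (1, 0), (1, -1), (1, -2), (0, -2), (0, -3)])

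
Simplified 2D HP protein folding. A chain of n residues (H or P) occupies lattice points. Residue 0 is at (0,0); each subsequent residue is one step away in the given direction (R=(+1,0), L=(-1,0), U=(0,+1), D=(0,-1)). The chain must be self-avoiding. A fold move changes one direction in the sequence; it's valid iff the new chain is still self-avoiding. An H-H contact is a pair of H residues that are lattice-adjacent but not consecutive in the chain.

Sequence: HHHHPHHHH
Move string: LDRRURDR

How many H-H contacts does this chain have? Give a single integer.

Positions: [(0, 0), (-1, 0), (-1, -1), (0, -1), (1, -1), (1, 0), (2, 0), (2, -1), (3, -1)]
H-H contact: residue 0 @(0,0) - residue 5 @(1, 0)
H-H contact: residue 0 @(0,0) - residue 3 @(0, -1)

Answer: 2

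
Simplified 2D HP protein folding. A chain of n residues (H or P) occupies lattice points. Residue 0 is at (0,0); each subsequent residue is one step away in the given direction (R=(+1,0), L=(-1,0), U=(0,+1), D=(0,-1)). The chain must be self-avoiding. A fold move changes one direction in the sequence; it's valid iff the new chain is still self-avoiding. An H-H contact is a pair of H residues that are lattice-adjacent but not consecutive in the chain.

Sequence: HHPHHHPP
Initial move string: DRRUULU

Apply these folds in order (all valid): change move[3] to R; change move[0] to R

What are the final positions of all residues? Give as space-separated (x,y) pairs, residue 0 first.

Answer: (0,0) (1,0) (2,0) (3,0) (4,0) (4,1) (3,1) (3,2)

Derivation:
Initial moves: DRRUULU
Fold: move[3]->R => DRRRULU (positions: [(0, 0), (0, -1), (1, -1), (2, -1), (3, -1), (3, 0), (2, 0), (2, 1)])
Fold: move[0]->R => RRRRULU (positions: [(0, 0), (1, 0), (2, 0), (3, 0), (4, 0), (4, 1), (3, 1), (3, 2)])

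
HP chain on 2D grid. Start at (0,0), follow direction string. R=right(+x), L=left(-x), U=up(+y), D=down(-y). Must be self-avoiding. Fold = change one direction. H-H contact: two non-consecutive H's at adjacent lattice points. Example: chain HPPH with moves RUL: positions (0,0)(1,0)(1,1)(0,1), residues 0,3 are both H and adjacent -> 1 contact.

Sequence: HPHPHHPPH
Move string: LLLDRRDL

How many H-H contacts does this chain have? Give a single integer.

Answer: 2

Derivation:
Positions: [(0, 0), (-1, 0), (-2, 0), (-3, 0), (-3, -1), (-2, -1), (-1, -1), (-1, -2), (-2, -2)]
H-H contact: residue 2 @(-2,0) - residue 5 @(-2, -1)
H-H contact: residue 5 @(-2,-1) - residue 8 @(-2, -2)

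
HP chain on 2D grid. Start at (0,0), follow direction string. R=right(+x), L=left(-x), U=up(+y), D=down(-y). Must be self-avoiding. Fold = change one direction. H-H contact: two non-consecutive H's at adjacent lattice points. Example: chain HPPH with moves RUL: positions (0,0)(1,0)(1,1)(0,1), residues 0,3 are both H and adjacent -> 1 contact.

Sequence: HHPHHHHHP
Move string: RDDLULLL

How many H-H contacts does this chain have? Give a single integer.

Answer: 1

Derivation:
Positions: [(0, 0), (1, 0), (1, -1), (1, -2), (0, -2), (0, -1), (-1, -1), (-2, -1), (-3, -1)]
H-H contact: residue 0 @(0,0) - residue 5 @(0, -1)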